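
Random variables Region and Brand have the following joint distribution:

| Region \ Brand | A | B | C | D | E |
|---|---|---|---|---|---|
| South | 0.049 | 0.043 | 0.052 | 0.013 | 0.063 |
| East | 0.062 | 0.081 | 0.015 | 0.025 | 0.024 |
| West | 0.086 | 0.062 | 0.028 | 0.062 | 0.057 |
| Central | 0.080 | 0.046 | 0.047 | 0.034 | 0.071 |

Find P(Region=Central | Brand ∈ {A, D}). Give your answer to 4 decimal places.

P(Brand=A) = 0.049 + 0.062 + 0.086 + 0.080 = 0.277.
P(Brand=D) = 0.013 + 0.025 + 0.062 + 0.034 = 0.134.
P(Brand ∈ {A, D}) = 0.277 + 0.134 = 0.411; P(Region=Central, Brand ∈ {A, D}) = 0.080 + 0.034 = 0.114.
P(Region=Central | Brand ∈ {A, D}) = 0.114/0.411 = 0.2774.

0.2774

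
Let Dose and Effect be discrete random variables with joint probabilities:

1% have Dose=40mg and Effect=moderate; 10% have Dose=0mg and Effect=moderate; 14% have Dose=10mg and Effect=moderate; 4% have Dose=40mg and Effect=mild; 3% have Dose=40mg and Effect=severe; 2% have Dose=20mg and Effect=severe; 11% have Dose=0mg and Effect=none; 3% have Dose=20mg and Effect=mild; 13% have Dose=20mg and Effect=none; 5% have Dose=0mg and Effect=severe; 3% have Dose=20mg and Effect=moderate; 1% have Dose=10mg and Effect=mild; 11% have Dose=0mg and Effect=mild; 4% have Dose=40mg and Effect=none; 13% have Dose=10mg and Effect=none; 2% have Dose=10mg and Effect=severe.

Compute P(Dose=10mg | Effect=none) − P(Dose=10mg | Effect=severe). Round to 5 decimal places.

0.15041

P(Effect=none) = 0.11 + 0.13 + 0.13 + 0.04 = 0.41; P(Dose=10mg | Effect=none) = 0.13/0.41 = 0.317073.
P(Effect=severe) = 0.05 + 0.02 + 0.02 + 0.03 = 0.12; P(Dose=10mg | Effect=severe) = 0.02/0.12 = 0.166667.
Difference = 0.15041.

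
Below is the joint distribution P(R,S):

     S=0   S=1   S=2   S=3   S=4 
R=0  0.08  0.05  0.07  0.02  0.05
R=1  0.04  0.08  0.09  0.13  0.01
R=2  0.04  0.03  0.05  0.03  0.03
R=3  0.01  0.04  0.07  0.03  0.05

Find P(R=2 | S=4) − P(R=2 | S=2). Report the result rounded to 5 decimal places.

0.03571

P(S=4) = 0.05 + 0.01 + 0.03 + 0.05 = 0.14; P(R=2 | S=4) = 0.03/0.14 = 0.214286.
P(S=2) = 0.07 + 0.09 + 0.05 + 0.07 = 0.28; P(R=2 | S=2) = 0.05/0.28 = 0.178571.
Difference = 0.03571.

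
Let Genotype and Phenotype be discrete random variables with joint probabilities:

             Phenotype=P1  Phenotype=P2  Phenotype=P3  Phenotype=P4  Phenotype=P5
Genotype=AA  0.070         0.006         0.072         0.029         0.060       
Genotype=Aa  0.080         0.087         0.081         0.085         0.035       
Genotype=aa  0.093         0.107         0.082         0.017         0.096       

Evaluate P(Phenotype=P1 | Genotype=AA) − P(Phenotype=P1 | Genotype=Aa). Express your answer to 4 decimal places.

P(Genotype=AA) = 0.070 + 0.006 + 0.072 + 0.029 + 0.060 = 0.237; P(Phenotype=P1 | Genotype=AA) = 0.070/0.237 = 0.29536.
P(Genotype=Aa) = 0.080 + 0.087 + 0.081 + 0.085 + 0.035 = 0.368; P(Phenotype=P1 | Genotype=Aa) = 0.080/0.368 = 0.21739.
Difference = 0.0780.

0.0780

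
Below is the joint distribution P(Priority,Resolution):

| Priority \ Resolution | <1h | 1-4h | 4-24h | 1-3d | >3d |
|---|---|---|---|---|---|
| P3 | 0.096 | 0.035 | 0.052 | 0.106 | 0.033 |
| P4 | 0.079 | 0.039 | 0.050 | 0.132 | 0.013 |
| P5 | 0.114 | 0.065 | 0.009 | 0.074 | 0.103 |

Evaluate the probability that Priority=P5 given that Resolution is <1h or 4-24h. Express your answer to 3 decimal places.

P(Resolution=<1h) = 0.096 + 0.079 + 0.114 = 0.289.
P(Resolution=4-24h) = 0.052 + 0.050 + 0.009 = 0.111.
P(Resolution ∈ {<1h, 4-24h}) = 0.289 + 0.111 = 0.400; P(Priority=P5, Resolution ∈ {<1h, 4-24h}) = 0.114 + 0.009 = 0.123.
P(Priority=P5 | Resolution ∈ {<1h, 4-24h}) = 0.123/0.400 = 0.308.

0.308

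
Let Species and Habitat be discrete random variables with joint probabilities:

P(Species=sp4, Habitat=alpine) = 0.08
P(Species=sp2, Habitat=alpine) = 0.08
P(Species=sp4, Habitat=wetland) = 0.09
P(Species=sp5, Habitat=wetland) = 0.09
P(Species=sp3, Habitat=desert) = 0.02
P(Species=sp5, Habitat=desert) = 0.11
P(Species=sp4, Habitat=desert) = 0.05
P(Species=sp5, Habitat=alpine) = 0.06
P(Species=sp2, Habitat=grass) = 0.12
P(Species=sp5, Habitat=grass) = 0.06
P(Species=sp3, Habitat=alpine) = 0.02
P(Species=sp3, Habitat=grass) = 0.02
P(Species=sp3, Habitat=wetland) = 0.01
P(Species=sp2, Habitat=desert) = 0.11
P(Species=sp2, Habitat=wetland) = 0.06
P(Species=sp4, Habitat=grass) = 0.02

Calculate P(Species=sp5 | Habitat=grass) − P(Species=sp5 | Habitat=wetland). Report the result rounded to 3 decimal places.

-0.087

P(Habitat=grass) = 0.12 + 0.02 + 0.02 + 0.06 = 0.22; P(Species=sp5 | Habitat=grass) = 0.06/0.22 = 0.2727.
P(Habitat=wetland) = 0.06 + 0.01 + 0.09 + 0.09 = 0.25; P(Species=sp5 | Habitat=wetland) = 0.09/0.25 = 0.3600.
Difference = -0.087.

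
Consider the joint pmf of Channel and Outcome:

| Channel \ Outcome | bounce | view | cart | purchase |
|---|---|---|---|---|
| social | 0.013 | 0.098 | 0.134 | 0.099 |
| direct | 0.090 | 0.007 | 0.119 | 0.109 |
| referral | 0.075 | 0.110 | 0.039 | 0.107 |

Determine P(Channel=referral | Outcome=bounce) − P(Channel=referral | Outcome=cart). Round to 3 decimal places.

P(Outcome=bounce) = 0.013 + 0.090 + 0.075 = 0.178; P(Channel=referral | Outcome=bounce) = 0.075/0.178 = 0.4213.
P(Outcome=cart) = 0.134 + 0.119 + 0.039 = 0.292; P(Channel=referral | Outcome=cart) = 0.039/0.292 = 0.1336.
Difference = 0.288.

0.288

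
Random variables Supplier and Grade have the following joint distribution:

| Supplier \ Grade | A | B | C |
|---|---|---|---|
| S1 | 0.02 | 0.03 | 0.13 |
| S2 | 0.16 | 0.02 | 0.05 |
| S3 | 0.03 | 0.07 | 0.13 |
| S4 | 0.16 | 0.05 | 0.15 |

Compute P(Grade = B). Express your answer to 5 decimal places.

0.17000

P(Grade=B) = 0.03 + 0.02 + 0.07 + 0.05 = 0.17.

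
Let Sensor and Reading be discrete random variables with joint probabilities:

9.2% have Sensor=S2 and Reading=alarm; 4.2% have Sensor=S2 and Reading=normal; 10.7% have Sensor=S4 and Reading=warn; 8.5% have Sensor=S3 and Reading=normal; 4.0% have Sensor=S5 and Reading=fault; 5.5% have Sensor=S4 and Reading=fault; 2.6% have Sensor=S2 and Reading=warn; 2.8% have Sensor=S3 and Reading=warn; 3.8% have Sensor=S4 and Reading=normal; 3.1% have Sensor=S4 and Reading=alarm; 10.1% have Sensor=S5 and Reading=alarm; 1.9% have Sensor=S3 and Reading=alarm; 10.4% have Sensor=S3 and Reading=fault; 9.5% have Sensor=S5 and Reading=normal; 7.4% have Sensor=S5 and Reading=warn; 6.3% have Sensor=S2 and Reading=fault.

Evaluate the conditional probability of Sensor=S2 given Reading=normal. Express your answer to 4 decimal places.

P(Reading=normal) = 0.042 + 0.085 + 0.038 + 0.095 = 0.260.
P(Sensor=S2 | Reading=normal) = 0.042/0.260 = 0.1615.

0.1615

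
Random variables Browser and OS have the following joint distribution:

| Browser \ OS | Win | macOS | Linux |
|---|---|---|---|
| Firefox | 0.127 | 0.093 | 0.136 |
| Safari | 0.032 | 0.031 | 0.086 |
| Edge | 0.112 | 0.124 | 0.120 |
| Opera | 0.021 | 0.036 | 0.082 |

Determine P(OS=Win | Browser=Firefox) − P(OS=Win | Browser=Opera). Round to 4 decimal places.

0.2057

P(Browser=Firefox) = 0.127 + 0.093 + 0.136 = 0.356; P(OS=Win | Browser=Firefox) = 0.127/0.356 = 0.35674.
P(Browser=Opera) = 0.021 + 0.036 + 0.082 = 0.139; P(OS=Win | Browser=Opera) = 0.021/0.139 = 0.15108.
Difference = 0.2057.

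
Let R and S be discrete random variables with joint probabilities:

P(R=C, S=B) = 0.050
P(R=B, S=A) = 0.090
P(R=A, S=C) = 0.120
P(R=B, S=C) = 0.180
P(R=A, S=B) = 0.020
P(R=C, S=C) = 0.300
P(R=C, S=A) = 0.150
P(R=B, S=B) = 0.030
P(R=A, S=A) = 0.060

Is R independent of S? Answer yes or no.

yes

Every cell satisfies P(R,S) = P(R)·P(S). For instance P(R=C) = 0.500, P(S=C) = 0.600, and 0.500×0.600 = 0.300 matches the joint entry. So R and S are independent.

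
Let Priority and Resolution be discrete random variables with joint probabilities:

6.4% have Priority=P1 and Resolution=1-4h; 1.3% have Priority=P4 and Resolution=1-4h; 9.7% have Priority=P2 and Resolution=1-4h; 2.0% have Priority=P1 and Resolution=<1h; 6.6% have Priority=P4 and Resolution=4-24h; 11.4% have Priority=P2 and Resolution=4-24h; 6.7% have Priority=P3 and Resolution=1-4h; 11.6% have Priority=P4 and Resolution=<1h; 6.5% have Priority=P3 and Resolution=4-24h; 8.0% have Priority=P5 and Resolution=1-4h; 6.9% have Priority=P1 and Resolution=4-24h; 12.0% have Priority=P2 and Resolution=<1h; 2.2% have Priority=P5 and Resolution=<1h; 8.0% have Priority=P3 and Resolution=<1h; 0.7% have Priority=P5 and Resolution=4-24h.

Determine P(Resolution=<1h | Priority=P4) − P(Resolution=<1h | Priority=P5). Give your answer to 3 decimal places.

P(Priority=P4) = 0.116 + 0.013 + 0.066 = 0.195; P(Resolution=<1h | Priority=P4) = 0.116/0.195 = 0.5949.
P(Priority=P5) = 0.022 + 0.080 + 0.007 = 0.109; P(Resolution=<1h | Priority=P5) = 0.022/0.109 = 0.2018.
Difference = 0.393.

0.393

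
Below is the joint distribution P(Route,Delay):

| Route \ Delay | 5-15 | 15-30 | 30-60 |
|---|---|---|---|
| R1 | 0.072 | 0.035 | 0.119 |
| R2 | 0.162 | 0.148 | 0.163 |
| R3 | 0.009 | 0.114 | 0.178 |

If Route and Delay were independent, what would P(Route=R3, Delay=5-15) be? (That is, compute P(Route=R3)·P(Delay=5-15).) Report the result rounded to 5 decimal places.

P(Route=R3) = 0.009 + 0.114 + 0.178 = 0.301.
P(Delay=5-15) = 0.072 + 0.162 + 0.009 = 0.243.
Product: 0.301 × 0.243 = 0.07314.

0.07314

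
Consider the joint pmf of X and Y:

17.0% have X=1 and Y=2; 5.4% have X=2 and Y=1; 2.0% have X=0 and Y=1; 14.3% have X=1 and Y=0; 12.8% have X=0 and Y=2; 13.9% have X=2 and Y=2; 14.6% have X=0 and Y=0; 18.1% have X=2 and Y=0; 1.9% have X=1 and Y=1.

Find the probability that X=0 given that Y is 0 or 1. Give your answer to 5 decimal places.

0.29485

P(Y=0) = 0.146 + 0.143 + 0.181 = 0.470.
P(Y=1) = 0.020 + 0.019 + 0.054 = 0.093.
P(Y ∈ {0, 1}) = 0.470 + 0.093 = 0.563; P(X=0, Y ∈ {0, 1}) = 0.146 + 0.020 = 0.166.
P(X=0 | Y ∈ {0, 1}) = 0.166/0.563 = 0.29485.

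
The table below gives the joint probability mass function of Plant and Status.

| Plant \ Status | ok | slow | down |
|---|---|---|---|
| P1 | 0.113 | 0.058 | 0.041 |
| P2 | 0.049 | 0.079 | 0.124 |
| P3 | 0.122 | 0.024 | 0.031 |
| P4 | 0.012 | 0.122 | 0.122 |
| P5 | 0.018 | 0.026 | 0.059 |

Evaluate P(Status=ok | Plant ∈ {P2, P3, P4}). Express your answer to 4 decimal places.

0.2672

P(Plant=P2) = 0.049 + 0.079 + 0.124 = 0.252.
P(Plant=P3) = 0.122 + 0.024 + 0.031 = 0.177.
P(Plant=P4) = 0.012 + 0.122 + 0.122 = 0.256.
P(Plant ∈ {P2, P3, P4}) = 0.252 + 0.177 + 0.256 = 0.685; P(Status=ok, Plant ∈ {P2, P3, P4}) = 0.049 + 0.122 + 0.012 = 0.183.
P(Status=ok | Plant ∈ {P2, P3, P4}) = 0.183/0.685 = 0.2672.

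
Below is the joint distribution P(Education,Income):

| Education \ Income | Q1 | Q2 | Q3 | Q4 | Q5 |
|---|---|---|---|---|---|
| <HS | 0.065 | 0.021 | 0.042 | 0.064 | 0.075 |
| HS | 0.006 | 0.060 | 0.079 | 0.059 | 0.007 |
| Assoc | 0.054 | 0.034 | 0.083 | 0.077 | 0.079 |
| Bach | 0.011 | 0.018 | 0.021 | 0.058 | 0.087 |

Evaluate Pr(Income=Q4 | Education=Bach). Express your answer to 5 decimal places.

0.29744

P(Education=Bach) = 0.011 + 0.018 + 0.021 + 0.058 + 0.087 = 0.195.
P(Income=Q4 | Education=Bach) = 0.058/0.195 = 0.29744.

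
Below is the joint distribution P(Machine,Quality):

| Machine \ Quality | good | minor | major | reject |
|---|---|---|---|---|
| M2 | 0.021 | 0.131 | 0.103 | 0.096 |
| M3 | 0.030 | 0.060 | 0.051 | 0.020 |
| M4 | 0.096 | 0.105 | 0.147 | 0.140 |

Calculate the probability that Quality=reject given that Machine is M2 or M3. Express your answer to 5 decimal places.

0.22656

P(Machine=M2) = 0.021 + 0.131 + 0.103 + 0.096 = 0.351.
P(Machine=M3) = 0.030 + 0.060 + 0.051 + 0.020 = 0.161.
P(Machine ∈ {M2, M3}) = 0.351 + 0.161 = 0.512; P(Quality=reject, Machine ∈ {M2, M3}) = 0.096 + 0.020 = 0.116.
P(Quality=reject | Machine ∈ {M2, M3}) = 0.116/0.512 = 0.22656.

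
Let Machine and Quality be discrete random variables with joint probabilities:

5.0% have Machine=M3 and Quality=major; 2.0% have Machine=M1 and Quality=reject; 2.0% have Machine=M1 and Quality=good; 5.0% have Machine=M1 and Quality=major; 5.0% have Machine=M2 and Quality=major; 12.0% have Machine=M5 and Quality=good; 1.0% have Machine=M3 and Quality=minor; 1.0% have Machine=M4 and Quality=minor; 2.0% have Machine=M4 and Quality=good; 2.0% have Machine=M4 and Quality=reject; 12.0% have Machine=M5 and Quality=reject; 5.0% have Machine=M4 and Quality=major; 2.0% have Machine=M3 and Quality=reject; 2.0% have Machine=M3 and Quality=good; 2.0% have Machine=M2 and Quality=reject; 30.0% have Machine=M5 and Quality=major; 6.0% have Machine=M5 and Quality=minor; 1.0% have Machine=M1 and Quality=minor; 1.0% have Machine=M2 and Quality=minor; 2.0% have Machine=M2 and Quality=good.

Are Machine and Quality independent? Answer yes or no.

yes

Every cell satisfies P(Machine,Quality) = P(Machine)·P(Quality). For instance P(Machine=M5) = 0.600, P(Quality=major) = 0.500, and 0.600×0.500 = 0.300 matches the joint entry. So Machine and Quality are independent.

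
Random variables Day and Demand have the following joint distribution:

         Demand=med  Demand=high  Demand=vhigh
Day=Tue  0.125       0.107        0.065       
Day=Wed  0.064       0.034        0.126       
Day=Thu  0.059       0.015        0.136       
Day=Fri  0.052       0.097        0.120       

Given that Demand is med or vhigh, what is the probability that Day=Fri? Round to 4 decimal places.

P(Demand=med) = 0.125 + 0.064 + 0.059 + 0.052 = 0.300.
P(Demand=vhigh) = 0.065 + 0.126 + 0.136 + 0.120 = 0.447.
P(Demand ∈ {med, vhigh}) = 0.300 + 0.447 = 0.747; P(Day=Fri, Demand ∈ {med, vhigh}) = 0.052 + 0.120 = 0.172.
P(Day=Fri | Demand ∈ {med, vhigh}) = 0.172/0.747 = 0.2303.

0.2303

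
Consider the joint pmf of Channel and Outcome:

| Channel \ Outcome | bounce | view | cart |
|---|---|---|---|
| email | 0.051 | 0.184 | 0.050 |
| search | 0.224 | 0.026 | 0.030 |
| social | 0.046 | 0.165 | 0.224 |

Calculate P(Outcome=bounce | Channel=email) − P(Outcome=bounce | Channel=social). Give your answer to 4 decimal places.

0.0732

P(Channel=email) = 0.051 + 0.184 + 0.050 = 0.285; P(Outcome=bounce | Channel=email) = 0.051/0.285 = 0.17895.
P(Channel=social) = 0.046 + 0.165 + 0.224 = 0.435; P(Outcome=bounce | Channel=social) = 0.046/0.435 = 0.10575.
Difference = 0.0732.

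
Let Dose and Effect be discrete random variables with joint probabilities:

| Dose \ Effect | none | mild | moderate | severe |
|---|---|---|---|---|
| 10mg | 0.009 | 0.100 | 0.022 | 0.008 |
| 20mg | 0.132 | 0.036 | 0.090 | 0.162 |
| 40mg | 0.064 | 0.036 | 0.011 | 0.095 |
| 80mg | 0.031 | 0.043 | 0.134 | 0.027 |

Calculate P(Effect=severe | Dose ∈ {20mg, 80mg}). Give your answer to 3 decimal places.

P(Dose=20mg) = 0.132 + 0.036 + 0.090 + 0.162 = 0.420.
P(Dose=80mg) = 0.031 + 0.043 + 0.134 + 0.027 = 0.235.
P(Dose ∈ {20mg, 80mg}) = 0.420 + 0.235 = 0.655; P(Effect=severe, Dose ∈ {20mg, 80mg}) = 0.162 + 0.027 = 0.189.
P(Effect=severe | Dose ∈ {20mg, 80mg}) = 0.189/0.655 = 0.289.

0.289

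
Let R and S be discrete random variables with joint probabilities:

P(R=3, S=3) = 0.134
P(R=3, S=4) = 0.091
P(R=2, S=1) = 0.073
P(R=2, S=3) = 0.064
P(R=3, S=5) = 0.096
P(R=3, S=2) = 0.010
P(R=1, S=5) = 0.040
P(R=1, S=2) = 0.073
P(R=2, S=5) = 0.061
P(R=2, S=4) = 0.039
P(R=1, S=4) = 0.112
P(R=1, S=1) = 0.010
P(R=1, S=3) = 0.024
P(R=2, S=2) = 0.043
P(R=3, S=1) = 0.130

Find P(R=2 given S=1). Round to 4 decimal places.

0.3427

P(S=1) = 0.010 + 0.073 + 0.130 = 0.213.
P(R=2 | S=1) = 0.073/0.213 = 0.3427.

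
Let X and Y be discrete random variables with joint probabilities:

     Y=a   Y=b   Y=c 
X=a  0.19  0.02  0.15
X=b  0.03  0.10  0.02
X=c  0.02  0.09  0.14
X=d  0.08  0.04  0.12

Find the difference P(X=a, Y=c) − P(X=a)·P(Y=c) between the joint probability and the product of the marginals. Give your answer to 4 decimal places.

P(X=a) = 0.19 + 0.02 + 0.15 = 0.36.
P(Y=c) = 0.15 + 0.02 + 0.14 + 0.12 = 0.43.
P(X=a, Y=c) − P(X=a)P(Y=c) = 0.15 − 0.36×0.43 = -0.0048.

-0.0048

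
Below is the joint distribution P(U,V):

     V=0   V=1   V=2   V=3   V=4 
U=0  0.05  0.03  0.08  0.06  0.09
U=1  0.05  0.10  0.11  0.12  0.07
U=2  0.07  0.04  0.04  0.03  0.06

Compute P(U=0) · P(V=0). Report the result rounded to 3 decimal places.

P(U=0) = 0.05 + 0.03 + 0.08 + 0.06 + 0.09 = 0.31.
P(V=0) = 0.05 + 0.05 + 0.07 = 0.17.
Product: 0.31 × 0.17 = 0.053.

0.053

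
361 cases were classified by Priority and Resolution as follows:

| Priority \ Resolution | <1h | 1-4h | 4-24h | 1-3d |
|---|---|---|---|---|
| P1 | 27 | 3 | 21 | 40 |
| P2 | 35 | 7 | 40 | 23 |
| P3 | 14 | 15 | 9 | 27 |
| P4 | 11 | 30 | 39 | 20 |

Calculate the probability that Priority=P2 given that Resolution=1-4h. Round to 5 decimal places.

0.12727

Total with Resolution=1-4h: 3 + 7 + 15 + 30 = 55.
P(Priority=P2 | Resolution=1-4h) = 7/55 = 0.12727.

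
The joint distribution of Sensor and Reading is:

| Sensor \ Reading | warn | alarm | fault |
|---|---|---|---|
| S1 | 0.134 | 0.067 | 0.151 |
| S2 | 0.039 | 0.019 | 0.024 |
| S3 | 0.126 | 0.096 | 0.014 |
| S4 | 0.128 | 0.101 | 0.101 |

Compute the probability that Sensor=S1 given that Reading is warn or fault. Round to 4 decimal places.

0.3975

P(Reading=warn) = 0.134 + 0.039 + 0.126 + 0.128 = 0.427.
P(Reading=fault) = 0.151 + 0.024 + 0.014 + 0.101 = 0.290.
P(Reading ∈ {warn, fault}) = 0.427 + 0.290 = 0.717; P(Sensor=S1, Reading ∈ {warn, fault}) = 0.134 + 0.151 = 0.285.
P(Sensor=S1 | Reading ∈ {warn, fault}) = 0.285/0.717 = 0.3975.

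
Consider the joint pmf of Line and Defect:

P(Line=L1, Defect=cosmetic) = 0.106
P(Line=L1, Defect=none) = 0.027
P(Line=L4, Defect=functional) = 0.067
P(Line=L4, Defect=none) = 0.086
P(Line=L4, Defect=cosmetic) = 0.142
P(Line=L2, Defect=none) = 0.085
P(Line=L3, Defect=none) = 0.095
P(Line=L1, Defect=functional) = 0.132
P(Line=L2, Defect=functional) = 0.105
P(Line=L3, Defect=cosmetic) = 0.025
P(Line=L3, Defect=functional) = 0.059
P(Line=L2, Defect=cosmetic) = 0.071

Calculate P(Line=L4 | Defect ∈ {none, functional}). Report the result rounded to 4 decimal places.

P(Defect=none) = 0.027 + 0.085 + 0.095 + 0.086 = 0.293.
P(Defect=functional) = 0.132 + 0.105 + 0.059 + 0.067 = 0.363.
P(Defect ∈ {none, functional}) = 0.293 + 0.363 = 0.656; P(Line=L4, Defect ∈ {none, functional}) = 0.086 + 0.067 = 0.153.
P(Line=L4 | Defect ∈ {none, functional}) = 0.153/0.656 = 0.2332.

0.2332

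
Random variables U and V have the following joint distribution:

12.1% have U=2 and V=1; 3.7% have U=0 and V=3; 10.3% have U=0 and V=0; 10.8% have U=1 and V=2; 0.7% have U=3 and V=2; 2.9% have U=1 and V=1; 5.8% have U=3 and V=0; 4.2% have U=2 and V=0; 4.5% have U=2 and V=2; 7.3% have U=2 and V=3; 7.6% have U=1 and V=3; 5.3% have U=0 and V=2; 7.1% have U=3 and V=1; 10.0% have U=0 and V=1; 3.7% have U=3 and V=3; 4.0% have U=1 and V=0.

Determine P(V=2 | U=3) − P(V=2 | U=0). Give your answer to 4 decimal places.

-0.1404

P(U=3) = 0.058 + 0.071 + 0.007 + 0.037 = 0.173; P(V=2 | U=3) = 0.007/0.173 = 0.04046.
P(U=0) = 0.103 + 0.100 + 0.053 + 0.037 = 0.293; P(V=2 | U=0) = 0.053/0.293 = 0.18089.
Difference = -0.1404.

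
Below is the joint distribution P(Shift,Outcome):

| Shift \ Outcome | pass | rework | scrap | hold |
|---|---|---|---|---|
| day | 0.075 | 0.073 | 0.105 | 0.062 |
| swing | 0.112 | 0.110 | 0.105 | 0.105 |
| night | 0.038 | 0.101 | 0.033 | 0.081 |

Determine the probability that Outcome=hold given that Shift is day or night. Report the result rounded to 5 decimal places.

P(Shift=day) = 0.075 + 0.073 + 0.105 + 0.062 = 0.315.
P(Shift=night) = 0.038 + 0.101 + 0.033 + 0.081 = 0.253.
P(Shift ∈ {day, night}) = 0.315 + 0.253 = 0.568; P(Outcome=hold, Shift ∈ {day, night}) = 0.062 + 0.081 = 0.143.
P(Outcome=hold | Shift ∈ {day, night}) = 0.143/0.568 = 0.25176.

0.25176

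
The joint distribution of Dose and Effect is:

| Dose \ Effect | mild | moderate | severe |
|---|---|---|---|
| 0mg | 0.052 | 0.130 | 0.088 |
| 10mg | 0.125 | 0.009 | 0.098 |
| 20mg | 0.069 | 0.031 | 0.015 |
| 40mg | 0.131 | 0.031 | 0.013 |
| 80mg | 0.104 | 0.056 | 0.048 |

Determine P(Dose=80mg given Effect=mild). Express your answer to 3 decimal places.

0.216

P(Effect=mild) = 0.052 + 0.125 + 0.069 + 0.131 + 0.104 = 0.481.
P(Dose=80mg | Effect=mild) = 0.104/0.481 = 0.216.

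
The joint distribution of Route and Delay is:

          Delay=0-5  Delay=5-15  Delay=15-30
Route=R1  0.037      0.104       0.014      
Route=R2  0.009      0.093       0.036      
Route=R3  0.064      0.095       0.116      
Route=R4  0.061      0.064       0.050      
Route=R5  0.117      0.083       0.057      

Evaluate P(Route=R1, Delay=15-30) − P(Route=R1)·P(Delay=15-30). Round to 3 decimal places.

P(Route=R1) = 0.037 + 0.104 + 0.014 = 0.155.
P(Delay=15-30) = 0.014 + 0.036 + 0.116 + 0.050 + 0.057 = 0.273.
P(Route=R1, Delay=15-30) − P(Route=R1)P(Delay=15-30) = 0.014 − 0.155×0.273 = -0.028.

-0.028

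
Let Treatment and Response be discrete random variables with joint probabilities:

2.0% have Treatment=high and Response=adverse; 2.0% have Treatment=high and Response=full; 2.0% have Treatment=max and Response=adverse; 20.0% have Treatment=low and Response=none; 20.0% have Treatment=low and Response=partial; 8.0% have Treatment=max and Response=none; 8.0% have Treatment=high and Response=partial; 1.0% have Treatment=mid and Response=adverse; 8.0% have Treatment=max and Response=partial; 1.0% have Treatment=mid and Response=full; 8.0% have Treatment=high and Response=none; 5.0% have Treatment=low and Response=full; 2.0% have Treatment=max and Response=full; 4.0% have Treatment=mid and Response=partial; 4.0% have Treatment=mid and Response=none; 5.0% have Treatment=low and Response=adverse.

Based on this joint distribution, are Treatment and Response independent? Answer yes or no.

yes

Every cell satisfies P(Treatment,Response) = P(Treatment)·P(Response). For instance P(Treatment=max) = 0.200, P(Response=full) = 0.100, and 0.200×0.100 = 0.020 matches the joint entry. So Treatment and Response are independent.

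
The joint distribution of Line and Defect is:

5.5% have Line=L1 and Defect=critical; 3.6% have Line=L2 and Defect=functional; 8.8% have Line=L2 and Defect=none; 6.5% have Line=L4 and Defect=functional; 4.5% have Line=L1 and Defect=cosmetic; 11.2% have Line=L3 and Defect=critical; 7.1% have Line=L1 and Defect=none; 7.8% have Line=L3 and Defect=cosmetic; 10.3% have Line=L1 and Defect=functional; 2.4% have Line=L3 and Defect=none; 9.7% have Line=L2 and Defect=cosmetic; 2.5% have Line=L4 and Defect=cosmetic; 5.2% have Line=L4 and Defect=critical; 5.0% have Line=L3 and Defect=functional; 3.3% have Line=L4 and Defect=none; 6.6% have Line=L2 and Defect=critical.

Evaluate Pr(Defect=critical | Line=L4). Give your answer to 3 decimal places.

P(Line=L4) = 0.033 + 0.025 + 0.065 + 0.052 = 0.175.
P(Defect=critical | Line=L4) = 0.052/0.175 = 0.297.

0.297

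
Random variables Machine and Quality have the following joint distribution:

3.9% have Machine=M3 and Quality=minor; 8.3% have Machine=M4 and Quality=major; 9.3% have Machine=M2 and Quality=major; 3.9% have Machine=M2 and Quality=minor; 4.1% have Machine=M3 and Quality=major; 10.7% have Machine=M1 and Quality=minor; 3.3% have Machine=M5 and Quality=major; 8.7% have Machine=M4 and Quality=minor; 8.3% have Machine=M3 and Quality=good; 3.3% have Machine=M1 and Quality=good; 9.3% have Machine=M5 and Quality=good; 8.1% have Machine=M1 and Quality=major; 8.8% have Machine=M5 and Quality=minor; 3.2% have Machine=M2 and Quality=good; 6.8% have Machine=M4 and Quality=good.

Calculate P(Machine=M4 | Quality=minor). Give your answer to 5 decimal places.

0.24167

P(Quality=minor) = 0.107 + 0.039 + 0.039 + 0.087 + 0.088 = 0.360.
P(Machine=M4 | Quality=minor) = 0.087/0.360 = 0.24167.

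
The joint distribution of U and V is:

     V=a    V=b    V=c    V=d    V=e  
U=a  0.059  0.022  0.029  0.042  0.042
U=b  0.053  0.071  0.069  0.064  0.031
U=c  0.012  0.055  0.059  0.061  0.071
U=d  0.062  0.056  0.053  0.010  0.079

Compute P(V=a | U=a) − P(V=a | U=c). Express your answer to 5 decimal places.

0.25761

P(U=a) = 0.059 + 0.022 + 0.029 + 0.042 + 0.042 = 0.194; P(V=a | U=a) = 0.059/0.194 = 0.304124.
P(U=c) = 0.012 + 0.055 + 0.059 + 0.061 + 0.071 = 0.258; P(V=a | U=c) = 0.012/0.258 = 0.046512.
Difference = 0.25761.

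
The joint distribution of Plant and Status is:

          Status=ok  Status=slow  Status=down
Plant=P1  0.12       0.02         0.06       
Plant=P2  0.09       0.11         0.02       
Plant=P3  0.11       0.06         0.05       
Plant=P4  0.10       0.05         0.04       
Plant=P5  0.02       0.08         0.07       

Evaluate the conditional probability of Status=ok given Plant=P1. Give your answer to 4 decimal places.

P(Plant=P1) = 0.12 + 0.02 + 0.06 = 0.20.
P(Status=ok | Plant=P1) = 0.12/0.20 = 0.6000.

0.6000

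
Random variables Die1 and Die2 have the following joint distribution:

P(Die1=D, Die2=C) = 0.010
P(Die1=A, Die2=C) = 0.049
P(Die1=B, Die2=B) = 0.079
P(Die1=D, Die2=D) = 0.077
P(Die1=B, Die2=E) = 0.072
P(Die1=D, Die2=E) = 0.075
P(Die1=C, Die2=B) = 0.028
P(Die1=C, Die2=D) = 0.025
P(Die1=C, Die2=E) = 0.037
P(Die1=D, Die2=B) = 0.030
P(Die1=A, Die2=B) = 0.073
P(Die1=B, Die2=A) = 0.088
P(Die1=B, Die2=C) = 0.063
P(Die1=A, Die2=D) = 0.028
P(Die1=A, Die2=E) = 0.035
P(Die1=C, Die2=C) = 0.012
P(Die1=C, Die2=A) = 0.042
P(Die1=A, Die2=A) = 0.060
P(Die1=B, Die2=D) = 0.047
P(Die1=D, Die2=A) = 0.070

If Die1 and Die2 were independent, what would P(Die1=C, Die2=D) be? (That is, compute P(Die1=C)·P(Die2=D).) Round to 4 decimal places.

0.0255

P(Die1=C) = 0.042 + 0.028 + 0.012 + 0.025 + 0.037 = 0.144.
P(Die2=D) = 0.028 + 0.047 + 0.025 + 0.077 = 0.177.
Product: 0.144 × 0.177 = 0.0255.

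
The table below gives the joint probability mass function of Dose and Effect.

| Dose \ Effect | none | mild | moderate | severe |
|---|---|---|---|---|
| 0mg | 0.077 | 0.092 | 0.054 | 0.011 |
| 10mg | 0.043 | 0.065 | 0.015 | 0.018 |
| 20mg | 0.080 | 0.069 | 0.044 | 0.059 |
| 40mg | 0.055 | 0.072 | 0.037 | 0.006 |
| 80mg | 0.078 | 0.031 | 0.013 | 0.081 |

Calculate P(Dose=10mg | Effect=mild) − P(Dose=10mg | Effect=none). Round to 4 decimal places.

P(Effect=mild) = 0.092 + 0.065 + 0.069 + 0.072 + 0.031 = 0.329; P(Dose=10mg | Effect=mild) = 0.065/0.329 = 0.19757.
P(Effect=none) = 0.077 + 0.043 + 0.080 + 0.055 + 0.078 = 0.333; P(Dose=10mg | Effect=none) = 0.043/0.333 = 0.12913.
Difference = 0.0684.

0.0684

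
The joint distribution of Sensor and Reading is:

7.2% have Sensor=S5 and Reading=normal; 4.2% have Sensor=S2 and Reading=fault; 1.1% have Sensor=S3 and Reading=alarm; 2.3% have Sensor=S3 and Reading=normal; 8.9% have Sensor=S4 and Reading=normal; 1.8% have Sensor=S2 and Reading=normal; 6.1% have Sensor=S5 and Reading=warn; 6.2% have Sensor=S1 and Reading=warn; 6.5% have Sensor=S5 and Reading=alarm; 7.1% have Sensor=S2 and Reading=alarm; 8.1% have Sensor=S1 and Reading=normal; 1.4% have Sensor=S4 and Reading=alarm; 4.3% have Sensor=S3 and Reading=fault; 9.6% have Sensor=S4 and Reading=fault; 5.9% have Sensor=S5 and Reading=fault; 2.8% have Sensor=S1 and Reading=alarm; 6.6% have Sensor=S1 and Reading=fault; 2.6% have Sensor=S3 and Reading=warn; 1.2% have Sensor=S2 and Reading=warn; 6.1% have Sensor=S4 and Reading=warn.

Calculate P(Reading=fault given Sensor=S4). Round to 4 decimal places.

P(Sensor=S4) = 0.089 + 0.061 + 0.014 + 0.096 = 0.260.
P(Reading=fault | Sensor=S4) = 0.096/0.260 = 0.3692.

0.3692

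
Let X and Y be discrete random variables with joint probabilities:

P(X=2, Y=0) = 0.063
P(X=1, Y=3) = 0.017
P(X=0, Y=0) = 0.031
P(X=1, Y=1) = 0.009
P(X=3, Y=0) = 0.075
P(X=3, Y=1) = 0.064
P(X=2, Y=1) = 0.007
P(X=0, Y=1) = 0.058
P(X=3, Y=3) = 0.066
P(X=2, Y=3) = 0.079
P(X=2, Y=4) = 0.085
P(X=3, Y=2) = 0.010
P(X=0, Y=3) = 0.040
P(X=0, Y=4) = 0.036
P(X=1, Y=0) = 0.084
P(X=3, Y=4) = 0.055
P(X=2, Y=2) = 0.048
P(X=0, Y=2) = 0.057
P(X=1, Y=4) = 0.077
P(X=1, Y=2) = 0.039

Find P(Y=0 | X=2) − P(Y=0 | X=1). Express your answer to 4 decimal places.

P(X=2) = 0.063 + 0.007 + 0.048 + 0.079 + 0.085 = 0.282; P(Y=0 | X=2) = 0.063/0.282 = 0.22340.
P(X=1) = 0.084 + 0.009 + 0.039 + 0.017 + 0.077 = 0.226; P(Y=0 | X=1) = 0.084/0.226 = 0.37168.
Difference = -0.1483.

-0.1483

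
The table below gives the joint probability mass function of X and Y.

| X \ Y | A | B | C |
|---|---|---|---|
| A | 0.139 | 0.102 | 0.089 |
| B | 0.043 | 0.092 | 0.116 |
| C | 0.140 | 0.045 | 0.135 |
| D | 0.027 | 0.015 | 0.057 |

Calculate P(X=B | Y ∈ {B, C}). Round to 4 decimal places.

0.3195

P(Y=B) = 0.102 + 0.092 + 0.045 + 0.015 = 0.254.
P(Y=C) = 0.089 + 0.116 + 0.135 + 0.057 = 0.397.
P(Y ∈ {B, C}) = 0.254 + 0.397 = 0.651; P(X=B, Y ∈ {B, C}) = 0.092 + 0.116 = 0.208.
P(X=B | Y ∈ {B, C}) = 0.208/0.651 = 0.3195.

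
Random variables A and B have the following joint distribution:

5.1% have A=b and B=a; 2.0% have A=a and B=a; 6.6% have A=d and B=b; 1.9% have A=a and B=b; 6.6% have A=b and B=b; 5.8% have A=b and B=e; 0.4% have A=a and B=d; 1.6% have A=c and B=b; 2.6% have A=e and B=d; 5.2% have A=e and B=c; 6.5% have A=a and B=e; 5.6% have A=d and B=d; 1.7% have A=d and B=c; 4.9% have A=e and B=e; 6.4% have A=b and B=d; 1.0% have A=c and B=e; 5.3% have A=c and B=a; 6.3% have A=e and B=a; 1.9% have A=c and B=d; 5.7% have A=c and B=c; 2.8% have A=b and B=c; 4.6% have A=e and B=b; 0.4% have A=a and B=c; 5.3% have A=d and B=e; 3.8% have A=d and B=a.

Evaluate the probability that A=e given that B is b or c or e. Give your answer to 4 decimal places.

P(B=b) = 0.019 + 0.066 + 0.016 + 0.066 + 0.046 = 0.213.
P(B=c) = 0.004 + 0.028 + 0.057 + 0.017 + 0.052 = 0.158.
P(B=e) = 0.065 + 0.058 + 0.010 + 0.053 + 0.049 = 0.235.
P(B ∈ {b, c, e}) = 0.213 + 0.158 + 0.235 = 0.606; P(A=e, B ∈ {b, c, e}) = 0.046 + 0.052 + 0.049 = 0.147.
P(A=e | B ∈ {b, c, e}) = 0.147/0.606 = 0.2426.

0.2426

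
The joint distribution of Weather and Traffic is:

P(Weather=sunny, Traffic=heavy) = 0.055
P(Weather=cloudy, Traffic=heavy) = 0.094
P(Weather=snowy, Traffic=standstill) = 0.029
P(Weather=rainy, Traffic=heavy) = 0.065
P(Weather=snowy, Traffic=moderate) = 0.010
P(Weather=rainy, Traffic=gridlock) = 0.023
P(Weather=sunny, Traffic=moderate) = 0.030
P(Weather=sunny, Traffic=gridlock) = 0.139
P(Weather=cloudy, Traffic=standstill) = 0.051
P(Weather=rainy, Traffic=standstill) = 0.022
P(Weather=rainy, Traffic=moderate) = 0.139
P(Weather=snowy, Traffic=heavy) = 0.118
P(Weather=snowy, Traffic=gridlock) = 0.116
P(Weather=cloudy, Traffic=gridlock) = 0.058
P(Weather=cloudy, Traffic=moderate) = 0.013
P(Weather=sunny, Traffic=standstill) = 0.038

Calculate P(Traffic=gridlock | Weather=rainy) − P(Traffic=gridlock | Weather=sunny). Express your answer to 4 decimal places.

P(Weather=rainy) = 0.139 + 0.065 + 0.023 + 0.022 = 0.249; P(Traffic=gridlock | Weather=rainy) = 0.023/0.249 = 0.09237.
P(Weather=sunny) = 0.030 + 0.055 + 0.139 + 0.038 = 0.262; P(Traffic=gridlock | Weather=sunny) = 0.139/0.262 = 0.53053.
Difference = -0.4382.

-0.4382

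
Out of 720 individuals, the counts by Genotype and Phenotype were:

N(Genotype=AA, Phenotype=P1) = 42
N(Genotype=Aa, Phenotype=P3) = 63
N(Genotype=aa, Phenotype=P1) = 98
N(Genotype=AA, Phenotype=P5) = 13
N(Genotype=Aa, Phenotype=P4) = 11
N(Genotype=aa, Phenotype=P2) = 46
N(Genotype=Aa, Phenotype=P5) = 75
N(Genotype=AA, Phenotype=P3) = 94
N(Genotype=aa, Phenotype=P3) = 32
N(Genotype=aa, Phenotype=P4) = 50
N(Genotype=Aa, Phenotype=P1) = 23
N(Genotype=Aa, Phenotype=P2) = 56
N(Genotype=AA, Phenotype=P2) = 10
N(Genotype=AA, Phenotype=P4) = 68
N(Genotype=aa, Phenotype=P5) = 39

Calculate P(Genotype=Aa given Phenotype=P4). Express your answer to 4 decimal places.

0.0853

Total with Phenotype=P4: 68 + 11 + 50 = 129.
P(Genotype=Aa | Phenotype=P4) = 11/129 = 0.0853.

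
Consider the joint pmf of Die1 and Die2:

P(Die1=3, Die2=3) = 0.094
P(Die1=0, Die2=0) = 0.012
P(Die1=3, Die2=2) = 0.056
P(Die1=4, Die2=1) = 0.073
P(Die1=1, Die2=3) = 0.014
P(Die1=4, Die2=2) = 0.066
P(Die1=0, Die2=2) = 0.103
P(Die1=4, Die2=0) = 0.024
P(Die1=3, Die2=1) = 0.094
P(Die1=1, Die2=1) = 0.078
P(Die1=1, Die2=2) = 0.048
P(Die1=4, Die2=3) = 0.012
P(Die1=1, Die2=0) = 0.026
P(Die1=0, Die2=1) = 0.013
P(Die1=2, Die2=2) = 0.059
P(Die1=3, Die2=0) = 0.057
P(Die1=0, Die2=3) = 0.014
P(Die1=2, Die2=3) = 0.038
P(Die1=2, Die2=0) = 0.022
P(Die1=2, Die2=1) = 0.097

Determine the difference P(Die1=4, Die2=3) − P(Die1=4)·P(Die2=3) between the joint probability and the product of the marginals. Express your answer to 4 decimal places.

P(Die1=4) = 0.024 + 0.073 + 0.066 + 0.012 = 0.175.
P(Die2=3) = 0.014 + 0.014 + 0.038 + 0.094 + 0.012 = 0.172.
P(Die1=4, Die2=3) − P(Die1=4)P(Die2=3) = 0.012 − 0.175×0.172 = -0.0181.

-0.0181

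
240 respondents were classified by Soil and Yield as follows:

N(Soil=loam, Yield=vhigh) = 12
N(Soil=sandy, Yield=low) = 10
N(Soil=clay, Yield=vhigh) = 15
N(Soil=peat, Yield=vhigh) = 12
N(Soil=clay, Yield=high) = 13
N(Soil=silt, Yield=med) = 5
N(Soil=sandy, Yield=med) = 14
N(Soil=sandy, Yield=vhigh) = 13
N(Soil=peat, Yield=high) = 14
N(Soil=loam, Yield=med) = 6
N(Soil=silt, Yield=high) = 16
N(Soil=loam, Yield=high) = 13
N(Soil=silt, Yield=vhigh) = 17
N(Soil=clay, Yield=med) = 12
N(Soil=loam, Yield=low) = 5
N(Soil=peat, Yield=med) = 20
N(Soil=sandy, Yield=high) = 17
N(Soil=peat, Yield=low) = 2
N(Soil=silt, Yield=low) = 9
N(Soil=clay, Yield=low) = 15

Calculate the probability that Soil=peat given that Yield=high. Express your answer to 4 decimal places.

0.1918

Total with Yield=high: 17 + 13 + 13 + 16 + 14 = 73.
P(Soil=peat | Yield=high) = 14/73 = 0.1918.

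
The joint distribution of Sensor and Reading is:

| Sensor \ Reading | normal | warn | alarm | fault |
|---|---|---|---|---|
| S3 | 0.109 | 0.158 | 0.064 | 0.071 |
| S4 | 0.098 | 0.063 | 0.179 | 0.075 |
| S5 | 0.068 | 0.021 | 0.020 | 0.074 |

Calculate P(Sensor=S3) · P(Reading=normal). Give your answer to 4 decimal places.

P(Sensor=S3) = 0.109 + 0.158 + 0.064 + 0.071 = 0.402.
P(Reading=normal) = 0.109 + 0.098 + 0.068 = 0.275.
Product: 0.402 × 0.275 = 0.1106.

0.1106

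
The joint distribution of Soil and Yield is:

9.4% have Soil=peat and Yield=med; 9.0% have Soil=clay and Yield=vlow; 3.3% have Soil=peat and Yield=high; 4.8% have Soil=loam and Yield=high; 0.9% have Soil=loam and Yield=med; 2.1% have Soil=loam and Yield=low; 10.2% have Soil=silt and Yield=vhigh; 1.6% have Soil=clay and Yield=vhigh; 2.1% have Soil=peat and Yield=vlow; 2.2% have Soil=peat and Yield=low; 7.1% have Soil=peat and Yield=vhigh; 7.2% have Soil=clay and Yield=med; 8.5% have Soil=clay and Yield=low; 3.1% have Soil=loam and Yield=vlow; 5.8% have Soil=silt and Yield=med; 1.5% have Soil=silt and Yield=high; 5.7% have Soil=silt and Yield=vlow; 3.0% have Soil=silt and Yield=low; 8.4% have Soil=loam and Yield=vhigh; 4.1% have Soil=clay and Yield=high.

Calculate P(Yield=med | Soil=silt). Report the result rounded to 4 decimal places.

P(Soil=silt) = 0.057 + 0.030 + 0.058 + 0.015 + 0.102 = 0.262.
P(Yield=med | Soil=silt) = 0.058/0.262 = 0.2214.

0.2214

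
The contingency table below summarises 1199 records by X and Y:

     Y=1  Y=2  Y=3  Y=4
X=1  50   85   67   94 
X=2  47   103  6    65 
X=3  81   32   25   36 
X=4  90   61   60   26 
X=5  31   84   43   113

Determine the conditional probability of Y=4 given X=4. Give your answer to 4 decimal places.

Total with X=4: 90 + 61 + 60 + 26 = 237.
P(Y=4 | X=4) = 26/237 = 0.1097.

0.1097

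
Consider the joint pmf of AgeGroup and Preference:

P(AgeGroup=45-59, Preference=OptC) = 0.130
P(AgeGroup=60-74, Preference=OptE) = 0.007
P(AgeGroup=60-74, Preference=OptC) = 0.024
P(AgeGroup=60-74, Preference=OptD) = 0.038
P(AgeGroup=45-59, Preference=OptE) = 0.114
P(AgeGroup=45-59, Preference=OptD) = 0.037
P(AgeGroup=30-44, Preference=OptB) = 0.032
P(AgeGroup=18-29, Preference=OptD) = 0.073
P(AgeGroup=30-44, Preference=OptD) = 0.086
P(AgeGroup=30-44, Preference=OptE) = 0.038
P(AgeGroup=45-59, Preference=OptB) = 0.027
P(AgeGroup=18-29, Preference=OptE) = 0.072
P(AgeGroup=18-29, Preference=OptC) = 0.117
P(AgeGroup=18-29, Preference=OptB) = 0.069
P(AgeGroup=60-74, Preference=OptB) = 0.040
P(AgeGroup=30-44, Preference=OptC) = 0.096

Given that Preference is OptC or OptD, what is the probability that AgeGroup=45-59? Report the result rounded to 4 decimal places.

0.2779

P(Preference=OptC) = 0.117 + 0.096 + 0.130 + 0.024 = 0.367.
P(Preference=OptD) = 0.073 + 0.086 + 0.037 + 0.038 = 0.234.
P(Preference ∈ {OptC, OptD}) = 0.367 + 0.234 = 0.601; P(AgeGroup=45-59, Preference ∈ {OptC, OptD}) = 0.130 + 0.037 = 0.167.
P(AgeGroup=45-59 | Preference ∈ {OptC, OptD}) = 0.167/0.601 = 0.2779.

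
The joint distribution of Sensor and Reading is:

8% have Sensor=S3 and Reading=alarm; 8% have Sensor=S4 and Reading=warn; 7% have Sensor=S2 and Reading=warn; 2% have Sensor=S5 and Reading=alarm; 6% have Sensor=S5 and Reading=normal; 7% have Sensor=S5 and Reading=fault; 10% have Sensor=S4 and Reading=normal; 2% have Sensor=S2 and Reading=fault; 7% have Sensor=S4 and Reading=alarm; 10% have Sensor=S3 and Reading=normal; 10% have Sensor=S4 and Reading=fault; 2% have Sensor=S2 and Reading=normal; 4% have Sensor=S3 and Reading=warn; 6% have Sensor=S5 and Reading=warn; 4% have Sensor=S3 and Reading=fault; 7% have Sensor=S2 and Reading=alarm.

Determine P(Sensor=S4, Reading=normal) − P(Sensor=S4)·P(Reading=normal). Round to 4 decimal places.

P(Sensor=S4) = 0.10 + 0.08 + 0.07 + 0.10 = 0.35.
P(Reading=normal) = 0.02 + 0.10 + 0.10 + 0.06 = 0.28.
P(Sensor=S4, Reading=normal) − P(Sensor=S4)P(Reading=normal) = 0.10 − 0.35×0.28 = 0.0020.

0.0020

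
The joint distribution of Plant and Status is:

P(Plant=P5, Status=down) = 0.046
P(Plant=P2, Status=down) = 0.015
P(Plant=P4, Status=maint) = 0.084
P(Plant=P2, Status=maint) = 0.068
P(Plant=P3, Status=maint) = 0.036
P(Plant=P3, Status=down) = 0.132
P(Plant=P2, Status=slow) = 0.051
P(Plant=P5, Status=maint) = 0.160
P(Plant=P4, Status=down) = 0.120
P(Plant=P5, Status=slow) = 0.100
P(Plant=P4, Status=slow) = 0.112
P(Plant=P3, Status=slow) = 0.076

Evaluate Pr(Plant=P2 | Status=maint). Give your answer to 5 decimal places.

0.19540

P(Status=maint) = 0.068 + 0.036 + 0.084 + 0.160 = 0.348.
P(Plant=P2 | Status=maint) = 0.068/0.348 = 0.19540.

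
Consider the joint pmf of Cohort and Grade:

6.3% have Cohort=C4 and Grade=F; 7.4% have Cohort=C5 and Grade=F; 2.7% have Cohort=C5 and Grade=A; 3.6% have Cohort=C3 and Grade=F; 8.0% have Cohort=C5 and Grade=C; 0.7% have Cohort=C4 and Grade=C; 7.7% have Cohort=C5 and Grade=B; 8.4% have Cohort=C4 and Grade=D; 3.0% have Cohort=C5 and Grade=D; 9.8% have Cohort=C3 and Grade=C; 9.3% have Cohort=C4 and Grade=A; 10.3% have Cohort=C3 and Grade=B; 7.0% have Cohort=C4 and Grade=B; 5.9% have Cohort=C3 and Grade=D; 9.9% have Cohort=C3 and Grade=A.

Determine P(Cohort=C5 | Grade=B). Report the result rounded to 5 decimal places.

P(Grade=B) = 0.103 + 0.070 + 0.077 = 0.250.
P(Cohort=C5 | Grade=B) = 0.077/0.250 = 0.30800.

0.30800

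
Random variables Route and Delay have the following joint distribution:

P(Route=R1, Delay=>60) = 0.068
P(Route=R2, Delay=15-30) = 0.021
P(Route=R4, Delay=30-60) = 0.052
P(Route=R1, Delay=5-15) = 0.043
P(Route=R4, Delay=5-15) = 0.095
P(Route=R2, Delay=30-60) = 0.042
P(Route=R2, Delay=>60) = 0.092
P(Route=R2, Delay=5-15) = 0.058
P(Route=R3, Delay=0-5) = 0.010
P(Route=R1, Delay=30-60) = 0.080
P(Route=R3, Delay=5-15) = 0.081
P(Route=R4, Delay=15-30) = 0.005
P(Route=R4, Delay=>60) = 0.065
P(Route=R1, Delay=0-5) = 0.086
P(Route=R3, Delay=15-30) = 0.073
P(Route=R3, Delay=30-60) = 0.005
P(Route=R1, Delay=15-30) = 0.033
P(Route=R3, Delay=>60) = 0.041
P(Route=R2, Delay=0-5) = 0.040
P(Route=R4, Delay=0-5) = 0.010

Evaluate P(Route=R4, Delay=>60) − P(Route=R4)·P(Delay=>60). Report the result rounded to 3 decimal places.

P(Route=R4) = 0.010 + 0.095 + 0.005 + 0.052 + 0.065 = 0.227.
P(Delay=>60) = 0.068 + 0.092 + 0.041 + 0.065 = 0.266.
P(Route=R4, Delay=>60) − P(Route=R4)P(Delay=>60) = 0.065 − 0.227×0.266 = 0.005.

0.005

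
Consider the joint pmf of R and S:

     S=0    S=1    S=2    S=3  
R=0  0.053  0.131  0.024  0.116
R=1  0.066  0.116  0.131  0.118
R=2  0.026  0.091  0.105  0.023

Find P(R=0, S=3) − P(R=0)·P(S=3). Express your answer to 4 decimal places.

0.0327

P(R=0) = 0.053 + 0.131 + 0.024 + 0.116 = 0.324.
P(S=3) = 0.116 + 0.118 + 0.023 = 0.257.
P(R=0, S=3) − P(R=0)P(S=3) = 0.116 − 0.324×0.257 = 0.0327.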